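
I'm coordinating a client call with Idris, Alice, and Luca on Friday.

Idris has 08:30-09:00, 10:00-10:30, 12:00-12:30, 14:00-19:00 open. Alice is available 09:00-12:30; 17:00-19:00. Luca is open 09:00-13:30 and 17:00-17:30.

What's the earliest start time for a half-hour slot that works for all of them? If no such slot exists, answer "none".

10:00

Idris ∩ Alice: 10:00-10:30, 12:00-12:30, 17:00-19:00.
Idris ∩ Alice ∩ Luca: 10:00-10:30, 12:00-12:30, 17:00-17:30.
Those are the intersection windows.
The first common window of at least 30 minutes is 10:00-10:30, so the earliest start is 10:00.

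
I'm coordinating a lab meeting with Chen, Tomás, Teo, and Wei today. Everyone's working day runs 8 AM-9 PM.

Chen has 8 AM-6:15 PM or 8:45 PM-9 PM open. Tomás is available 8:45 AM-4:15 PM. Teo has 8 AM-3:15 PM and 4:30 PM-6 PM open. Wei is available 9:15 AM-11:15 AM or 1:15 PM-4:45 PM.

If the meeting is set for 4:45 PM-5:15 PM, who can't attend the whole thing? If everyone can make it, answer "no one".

Chen: free for 16:45-17:15. Tomás: not fully free for 16:45-17:15. Teo: free for 16:45-17:15. Wei: not fully free for 16:45-17:15.

Tomás, Wei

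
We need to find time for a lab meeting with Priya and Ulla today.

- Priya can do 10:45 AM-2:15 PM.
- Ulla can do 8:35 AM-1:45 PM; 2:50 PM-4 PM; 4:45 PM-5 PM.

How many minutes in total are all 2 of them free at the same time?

Priya ∩ Ulla: 10:45-13:45.
That's a single block of 180 minutes.

180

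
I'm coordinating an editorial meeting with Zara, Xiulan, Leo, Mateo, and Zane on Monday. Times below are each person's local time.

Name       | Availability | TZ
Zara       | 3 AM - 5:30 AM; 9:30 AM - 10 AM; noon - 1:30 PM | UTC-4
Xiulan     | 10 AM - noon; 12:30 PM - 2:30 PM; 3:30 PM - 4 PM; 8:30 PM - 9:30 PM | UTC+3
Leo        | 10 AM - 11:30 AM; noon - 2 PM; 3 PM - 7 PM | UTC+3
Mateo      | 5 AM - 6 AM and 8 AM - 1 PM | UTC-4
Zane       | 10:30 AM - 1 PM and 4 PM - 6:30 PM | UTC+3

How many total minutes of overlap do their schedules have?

Zara in UTC: 07:00-09:30, 13:30-14:00, 16:00-17:30 (add 4h to convert from UTC-4).
Xiulan in UTC: 07:00-09:00, 09:30-11:30, 12:30-13:00, 17:30-18:30 (subtract 3h to convert from UTC+3).
Leo in UTC: 07:00-08:30, 09:00-11:00, 12:00-16:00 (subtract 3h to convert from UTC+3).
Mateo in UTC: 09:00-10:00, 12:00-17:00 (add 4h to convert from UTC-4).
Zane in UTC: 07:30-10:00, 13:00-15:30 (subtract 3h to convert from UTC+3).
Zara ∩ Xiulan: 07:00-09:00.
Zara ∩ Xiulan ∩ Leo: 07:00-08:30.
Zara ∩ Xiulan ∩ Leo ∩ Mateo: ∅.
Zara ∩ Xiulan ∩ Leo ∩ Mateo ∩ Zane: ∅.
There is no time when everyone is free.
There is no common window, so the total is 0 minutes.

0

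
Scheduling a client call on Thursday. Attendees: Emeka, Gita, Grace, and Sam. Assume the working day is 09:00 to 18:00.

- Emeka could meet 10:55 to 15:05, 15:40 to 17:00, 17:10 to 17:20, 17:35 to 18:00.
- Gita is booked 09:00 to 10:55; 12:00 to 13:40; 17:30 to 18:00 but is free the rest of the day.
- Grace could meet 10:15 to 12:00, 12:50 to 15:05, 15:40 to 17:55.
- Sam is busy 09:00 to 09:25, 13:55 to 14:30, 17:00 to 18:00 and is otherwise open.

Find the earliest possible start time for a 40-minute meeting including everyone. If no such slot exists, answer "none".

Emeka free: 10:55-15:05, 15:40-17:00, 17:10-17:20, 17:35-18:00.
Gita free: 10:55-12:00, 13:40-17:30 (invert busy blocks within the working day).
Grace free: 10:15-12:00, 12:50-15:05, 15:40-17:55.
Sam free: 09:25-13:55, 14:30-17:00 (invert busy blocks within the working day).
Emeka ∩ Gita: 10:55-12:00, 13:40-15:05, 15:40-17:00, 17:10-17:20.
Emeka ∩ Gita ∩ Grace: 10:55-12:00, 13:40-15:05, 15:40-17:00, 17:10-17:20.
Emeka ∩ Gita ∩ Grace ∩ Sam: 10:55-12:00, 13:40-13:55, 14:30-15:05, 15:40-17:00.
Those are the intersection windows.
The first common window of at least 40 minutes is 10:55-12:00, so the earliest start is 10:55.

10:55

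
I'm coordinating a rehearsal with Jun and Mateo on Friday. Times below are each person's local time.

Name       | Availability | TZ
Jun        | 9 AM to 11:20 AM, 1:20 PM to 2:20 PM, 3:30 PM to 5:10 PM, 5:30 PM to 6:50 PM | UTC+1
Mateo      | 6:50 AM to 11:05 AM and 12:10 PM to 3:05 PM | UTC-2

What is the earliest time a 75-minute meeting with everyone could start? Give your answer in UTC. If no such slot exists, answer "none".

Jun in UTC: 08:00-10:20, 12:20-13:20, 14:30-16:10, 16:30-17:50 (subtract 1h to convert from UTC+1).
Mateo in UTC: 08:50-13:05, 14:10-17:05 (add 2h to convert from UTC-2).
Jun ∩ Mateo: 08:50-10:20, 12:20-13:05, 14:30-16:10, 16:30-17:05.
The first common window of at least 75 minutes is 08:50-10:20, so the earliest start is 08:50.

08:50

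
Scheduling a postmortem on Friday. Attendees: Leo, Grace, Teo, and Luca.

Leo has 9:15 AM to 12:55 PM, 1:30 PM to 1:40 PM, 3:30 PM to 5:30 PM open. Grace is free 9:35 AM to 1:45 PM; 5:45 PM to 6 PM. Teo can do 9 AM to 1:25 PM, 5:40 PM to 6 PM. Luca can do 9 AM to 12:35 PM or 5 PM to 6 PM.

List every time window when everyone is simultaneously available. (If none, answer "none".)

09:35-12:35

Leo ∩ Grace: 09:35-12:55, 13:30-13:40.
Leo ∩ Grace ∩ Teo: 09:35-12:55.
Leo ∩ Grace ∩ Teo ∩ Luca: 09:35-12:35.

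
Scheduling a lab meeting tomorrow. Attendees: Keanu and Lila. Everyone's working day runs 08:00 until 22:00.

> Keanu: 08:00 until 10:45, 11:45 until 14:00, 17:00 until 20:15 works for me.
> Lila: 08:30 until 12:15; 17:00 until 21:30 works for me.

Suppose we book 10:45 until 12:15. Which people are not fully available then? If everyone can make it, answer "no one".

Keanu: not fully free for 10:45-12:15. Lila: free for 10:45-12:15.

Keanu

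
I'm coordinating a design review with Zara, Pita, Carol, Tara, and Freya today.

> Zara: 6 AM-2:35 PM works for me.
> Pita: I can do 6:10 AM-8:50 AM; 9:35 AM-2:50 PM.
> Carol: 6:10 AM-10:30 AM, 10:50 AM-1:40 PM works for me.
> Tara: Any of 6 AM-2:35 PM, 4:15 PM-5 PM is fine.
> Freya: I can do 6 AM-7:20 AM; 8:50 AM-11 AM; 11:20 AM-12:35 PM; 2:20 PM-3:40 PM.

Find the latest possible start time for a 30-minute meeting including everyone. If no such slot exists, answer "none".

12:05

Zara ∩ Pita: 06:10-08:50, 09:35-14:35.
Zara ∩ Pita ∩ Carol: 06:10-08:50, 09:35-10:30, 10:50-13:40.
Zara ∩ Pita ∩ Carol ∩ Tara: 06:10-08:50, 09:35-10:30, 10:50-13:40.
Zara ∩ Pita ∩ Carol ∩ Tara ∩ Freya: 06:10-07:20, 09:35-10:30, 10:50-11:00, 11:20-12:35.
The last common window of at least 30 minutes is 11:20-12:35; a 30-minute meeting can start as late as 12:05 and still end by 12:35.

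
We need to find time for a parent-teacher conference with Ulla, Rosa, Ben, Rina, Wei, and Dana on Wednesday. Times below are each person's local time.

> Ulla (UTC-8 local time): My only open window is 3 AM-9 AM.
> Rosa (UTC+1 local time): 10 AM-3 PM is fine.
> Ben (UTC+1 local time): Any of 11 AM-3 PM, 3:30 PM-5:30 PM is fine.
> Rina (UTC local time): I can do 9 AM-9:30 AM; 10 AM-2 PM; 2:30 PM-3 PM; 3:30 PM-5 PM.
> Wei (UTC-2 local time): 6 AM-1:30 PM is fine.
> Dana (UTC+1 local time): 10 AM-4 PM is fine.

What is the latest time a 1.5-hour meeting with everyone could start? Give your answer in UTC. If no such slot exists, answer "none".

12:30

Ulla in UTC: 11:00-17:00 (add 8h to convert from UTC-8).
Rosa in UTC: 09:00-14:00 (subtract 1h to convert from UTC+1).
Ben in UTC: 10:00-14:00, 14:30-16:30 (subtract 1h to convert from UTC+1).
Rina in UTC: 09:00-09:30, 10:00-14:00, 14:30-15:00, 15:30-17:00.
Wei in UTC: 08:00-15:30 (add 2h to convert from UTC-2).
Dana in UTC: 09:00-15:00 (subtract 1h to convert from UTC+1).
Ulla ∩ Rosa: 11:00-14:00.
Ulla ∩ Rosa ∩ Ben: 11:00-14:00.
Ulla ∩ Rosa ∩ Ben ∩ Rina: 11:00-14:00.
Ulla ∩ Rosa ∩ Ben ∩ Rina ∩ Wei: 11:00-14:00.
Ulla ∩ Rosa ∩ Ben ∩ Rina ∩ Wei ∩ Dana: 11:00-14:00.
Those are the intersection windows.
The last common window of at least 90 minutes is 11:00-14:00; a 90-minute meeting can start as late as 12:30 and still end by 14:00.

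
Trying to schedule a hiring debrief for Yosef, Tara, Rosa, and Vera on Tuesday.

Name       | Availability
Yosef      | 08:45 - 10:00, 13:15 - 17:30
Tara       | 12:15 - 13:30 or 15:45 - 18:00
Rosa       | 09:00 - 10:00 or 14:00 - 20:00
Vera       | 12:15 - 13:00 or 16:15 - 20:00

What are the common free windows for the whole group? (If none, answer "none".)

16:15-17:30

Yosef ∩ Tara: 13:15-13:30, 15:45-17:30.
Yosef ∩ Tara ∩ Rosa: 15:45-17:30.
Yosef ∩ Tara ∩ Rosa ∩ Vera: 16:15-17:30.
Those are the intersection windows.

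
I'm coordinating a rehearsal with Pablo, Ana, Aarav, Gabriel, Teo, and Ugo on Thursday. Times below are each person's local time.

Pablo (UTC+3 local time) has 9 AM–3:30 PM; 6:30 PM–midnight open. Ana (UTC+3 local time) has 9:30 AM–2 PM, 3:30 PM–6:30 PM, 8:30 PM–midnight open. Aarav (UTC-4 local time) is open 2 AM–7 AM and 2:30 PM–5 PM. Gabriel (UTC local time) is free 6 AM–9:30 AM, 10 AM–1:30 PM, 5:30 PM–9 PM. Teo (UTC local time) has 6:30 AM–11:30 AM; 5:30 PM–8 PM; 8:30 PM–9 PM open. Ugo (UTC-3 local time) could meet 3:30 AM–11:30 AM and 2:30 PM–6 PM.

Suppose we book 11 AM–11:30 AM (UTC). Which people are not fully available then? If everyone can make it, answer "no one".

Aarav, Ana

Pablo in UTC: 06:00-12:30, 15:30-21:00 (subtract 3h to convert from UTC+3).
Ana in UTC: 06:30-11:00, 12:30-15:30, 17:30-21:00 (subtract 3h to convert from UTC+3).
Aarav in UTC: 06:00-11:00, 18:30-21:00 (add 4h to convert from UTC-4).
Gabriel in UTC: 06:00-09:30, 10:00-13:30, 17:30-21:00.
Teo in UTC: 06:30-11:30, 17:30-20:00, 20:30-21:00.
Ugo in UTC: 06:30-14:30, 17:30-21:00 (add 3h to convert from UTC-3).
Pablo: free for 11:00-11:30. Ana: not fully free for 11:00-11:30. Aarav: not fully free for 11:00-11:30. Gabriel: free for 11:00-11:30. Teo: free for 11:00-11:30. Ugo: free for 11:00-11:30.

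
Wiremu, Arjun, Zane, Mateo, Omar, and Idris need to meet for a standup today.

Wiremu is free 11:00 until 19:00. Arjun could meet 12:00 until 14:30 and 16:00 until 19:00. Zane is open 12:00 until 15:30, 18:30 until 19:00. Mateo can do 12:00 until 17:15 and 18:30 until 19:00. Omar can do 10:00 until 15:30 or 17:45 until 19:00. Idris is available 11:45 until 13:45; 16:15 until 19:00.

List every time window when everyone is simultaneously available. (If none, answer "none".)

Wiremu ∩ Arjun: 12:00-14:30, 16:00-19:00.
Wiremu ∩ Arjun ∩ Zane: 12:00-14:30, 18:30-19:00.
Wiremu ∩ Arjun ∩ Zane ∩ Mateo: 12:00-14:30, 18:30-19:00.
Wiremu ∩ Arjun ∩ Zane ∩ Mateo ∩ Omar: 12:00-14:30, 18:30-19:00.
Wiremu ∩ Arjun ∩ Zane ∩ Mateo ∩ Omar ∩ Idris: 12:00-13:45, 18:30-19:00.

12:00-13:45, 18:30-19:00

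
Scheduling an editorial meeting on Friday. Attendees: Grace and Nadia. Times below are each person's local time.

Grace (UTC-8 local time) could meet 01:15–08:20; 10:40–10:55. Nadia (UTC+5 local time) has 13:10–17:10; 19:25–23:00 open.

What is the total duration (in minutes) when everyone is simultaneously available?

Grace in UTC: 09:15-16:20, 18:40-18:55 (add 8h to convert from UTC-8).
Nadia in UTC: 08:10-12:10, 14:25-18:00 (subtract 5h to convert from UTC+5).
Grace ∩ Nadia: 09:15-12:10, 14:25-16:20.
Those are the intersection windows.
Summing the common windows: 175 + 115 = 290 minutes.

290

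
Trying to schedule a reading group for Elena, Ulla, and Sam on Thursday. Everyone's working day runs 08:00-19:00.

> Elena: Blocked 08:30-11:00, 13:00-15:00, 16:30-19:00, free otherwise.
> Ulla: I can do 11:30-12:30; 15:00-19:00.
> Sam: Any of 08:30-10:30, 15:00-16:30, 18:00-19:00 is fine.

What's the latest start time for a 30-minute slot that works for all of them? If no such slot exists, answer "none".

16:00

Elena free: 08:00-08:30, 11:00-13:00, 15:00-16:30 (invert busy blocks within the working day).
Ulla free: 11:30-12:30, 15:00-19:00.
Sam free: 08:30-10:30, 15:00-16:30, 18:00-19:00.
Elena ∩ Ulla: 11:30-12:30, 15:00-16:30.
Elena ∩ Ulla ∩ Sam: 15:00-16:30.
The last common window of at least 30 minutes is 15:00-16:30; a 30-minute meeting can start as late as 16:00 and still end by 16:30.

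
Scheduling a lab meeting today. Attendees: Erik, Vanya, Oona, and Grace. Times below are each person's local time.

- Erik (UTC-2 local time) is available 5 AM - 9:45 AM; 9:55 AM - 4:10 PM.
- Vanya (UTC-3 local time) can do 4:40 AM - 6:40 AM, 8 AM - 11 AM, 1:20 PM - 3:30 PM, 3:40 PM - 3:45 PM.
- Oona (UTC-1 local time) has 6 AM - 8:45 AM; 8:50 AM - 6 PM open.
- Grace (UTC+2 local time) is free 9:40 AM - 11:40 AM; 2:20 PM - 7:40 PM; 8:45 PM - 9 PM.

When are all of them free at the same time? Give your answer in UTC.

07:40-09:40, 12:20-14:00, 16:20-17:40

Erik in UTC: 07:00-11:45, 11:55-18:10 (add 2h to convert from UTC-2).
Vanya in UTC: 07:40-09:40, 11:00-14:00, 16:20-18:30, 18:40-18:45 (add 3h to convert from UTC-3).
Oona in UTC: 07:00-09:45, 09:50-19:00 (add 1h to convert from UTC-1).
Grace in UTC: 07:40-09:40, 12:20-17:40, 18:45-19:00 (subtract 2h to convert from UTC+2).
Erik ∩ Vanya: 07:40-09:40, 11:00-11:45, 11:55-14:00, 16:20-18:10.
Erik ∩ Vanya ∩ Oona: 07:40-09:40, 11:00-11:45, 11:55-14:00, 16:20-18:10.
Erik ∩ Vanya ∩ Oona ∩ Grace: 07:40-09:40, 12:20-14:00, 16:20-17:40.
Those are the intersection windows.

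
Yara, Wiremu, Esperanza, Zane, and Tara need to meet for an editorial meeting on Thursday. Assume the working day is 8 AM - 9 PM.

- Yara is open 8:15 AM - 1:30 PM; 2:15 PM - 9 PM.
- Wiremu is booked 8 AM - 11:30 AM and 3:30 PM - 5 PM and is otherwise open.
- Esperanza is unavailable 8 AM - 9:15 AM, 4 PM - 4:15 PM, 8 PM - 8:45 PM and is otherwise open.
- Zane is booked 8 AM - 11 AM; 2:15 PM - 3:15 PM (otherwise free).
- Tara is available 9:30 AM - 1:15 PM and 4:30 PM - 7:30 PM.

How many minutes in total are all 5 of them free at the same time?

255

Yara free: 08:15-13:30, 14:15-21:00.
Wiremu free: 11:30-15:30, 17:00-21:00 (invert busy blocks within the working day).
Esperanza free: 09:15-16:00, 16:15-20:00, 20:45-21:00 (invert busy blocks within the working day).
Zane free: 11:00-14:15, 15:15-21:00 (invert busy blocks within the working day).
Tara free: 09:30-13:15, 16:30-19:30.
Yara ∩ Wiremu: 11:30-13:30, 14:15-15:30, 17:00-21:00.
Yara ∩ Wiremu ∩ Esperanza: 11:30-13:30, 14:15-15:30, 17:00-20:00, 20:45-21:00.
Yara ∩ Wiremu ∩ Esperanza ∩ Zane: 11:30-13:30, 15:15-15:30, 17:00-20:00, 20:45-21:00.
Yara ∩ Wiremu ∩ Esperanza ∩ Zane ∩ Tara: 11:30-13:15, 17:00-19:30.
Those are the intersection windows.
Summing the common windows: 105 + 150 = 255 minutes.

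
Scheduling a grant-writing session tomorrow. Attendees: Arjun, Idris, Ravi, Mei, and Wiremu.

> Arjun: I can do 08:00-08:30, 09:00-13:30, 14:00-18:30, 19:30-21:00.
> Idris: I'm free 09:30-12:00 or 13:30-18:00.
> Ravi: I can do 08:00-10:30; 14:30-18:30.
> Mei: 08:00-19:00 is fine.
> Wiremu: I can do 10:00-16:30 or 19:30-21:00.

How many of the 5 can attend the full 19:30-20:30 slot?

2

Arjun and Wiremu can make the full 19:30-20:30 slot — that's 2.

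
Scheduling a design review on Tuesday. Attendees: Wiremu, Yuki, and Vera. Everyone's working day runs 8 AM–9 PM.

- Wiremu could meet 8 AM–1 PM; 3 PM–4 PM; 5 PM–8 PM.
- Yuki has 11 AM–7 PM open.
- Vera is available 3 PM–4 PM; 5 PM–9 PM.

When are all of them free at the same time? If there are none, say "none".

Wiremu ∩ Yuki: 11:00-13:00, 15:00-16:00, 17:00-19:00.
Wiremu ∩ Yuki ∩ Vera: 15:00-16:00, 17:00-19:00.
So the common availability across everyone is 15:00-16:00, 17:00-19:00.

15:00-16:00, 17:00-19:00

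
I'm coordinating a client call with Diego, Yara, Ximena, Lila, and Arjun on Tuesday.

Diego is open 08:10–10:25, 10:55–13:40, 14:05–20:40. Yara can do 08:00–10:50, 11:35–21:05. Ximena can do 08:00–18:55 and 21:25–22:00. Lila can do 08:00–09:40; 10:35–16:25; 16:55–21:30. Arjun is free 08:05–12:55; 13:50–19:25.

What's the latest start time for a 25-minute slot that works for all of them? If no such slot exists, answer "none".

18:30

Diego ∩ Yara: 08:10-10:25, 11:35-13:40, 14:05-20:40.
Diego ∩ Yara ∩ Ximena: 08:10-10:25, 11:35-13:40, 14:05-18:55.
Diego ∩ Yara ∩ Ximena ∩ Lila: 08:10-09:40, 11:35-13:40, 14:05-16:25, 16:55-18:55.
Diego ∩ Yara ∩ Ximena ∩ Lila ∩ Arjun: 08:10-09:40, 11:35-12:55, 14:05-16:25, 16:55-18:55.
The last common window of at least 25 minutes is 16:55-18:55; a 25-minute meeting can start as late as 18:30 and still end by 18:55.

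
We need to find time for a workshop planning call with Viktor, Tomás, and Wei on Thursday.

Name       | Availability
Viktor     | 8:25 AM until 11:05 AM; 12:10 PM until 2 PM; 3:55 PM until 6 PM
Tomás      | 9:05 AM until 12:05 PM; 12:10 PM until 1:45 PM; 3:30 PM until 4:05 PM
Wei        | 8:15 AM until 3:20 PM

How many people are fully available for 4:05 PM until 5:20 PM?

Viktor can make the full 16:05-17:20 slot — that's 1.

1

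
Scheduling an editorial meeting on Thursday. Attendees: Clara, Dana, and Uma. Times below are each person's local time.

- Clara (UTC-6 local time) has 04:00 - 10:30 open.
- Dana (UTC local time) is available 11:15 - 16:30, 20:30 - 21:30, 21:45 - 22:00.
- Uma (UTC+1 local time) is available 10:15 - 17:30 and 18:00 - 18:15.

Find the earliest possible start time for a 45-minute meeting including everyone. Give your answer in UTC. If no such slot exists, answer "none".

Clara in UTC: 10:00-16:30 (add 6h to convert from UTC-6).
Dana in UTC: 11:15-16:30, 20:30-21:30, 21:45-22:00.
Uma in UTC: 09:15-16:30, 17:00-17:15 (subtract 1h to convert from UTC+1).
Clara ∩ Dana: 11:15-16:30.
Clara ∩ Dana ∩ Uma: 11:15-16:30.
The first common window of at least 45 minutes is 11:15-16:30, so the earliest start is 11:15.

11:15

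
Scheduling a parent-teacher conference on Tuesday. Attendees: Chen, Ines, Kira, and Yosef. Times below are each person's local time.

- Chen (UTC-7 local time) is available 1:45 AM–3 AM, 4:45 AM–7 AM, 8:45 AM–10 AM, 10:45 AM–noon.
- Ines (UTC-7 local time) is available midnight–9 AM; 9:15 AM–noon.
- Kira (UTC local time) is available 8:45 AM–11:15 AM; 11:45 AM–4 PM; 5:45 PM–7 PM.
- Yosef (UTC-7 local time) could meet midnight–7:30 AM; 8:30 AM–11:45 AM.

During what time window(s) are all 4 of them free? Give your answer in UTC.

Chen in UTC: 08:45-10:00, 11:45-14:00, 15:45-17:00, 17:45-19:00 (add 7h to convert from UTC-7).
Ines in UTC: 07:00-16:00, 16:15-19:00 (add 7h to convert from UTC-7).
Kira in UTC: 08:45-11:15, 11:45-16:00, 17:45-19:00.
Yosef in UTC: 07:00-14:30, 15:30-18:45 (add 7h to convert from UTC-7).
Chen ∩ Ines: 08:45-10:00, 11:45-14:00, 15:45-16:00, 16:15-17:00, 17:45-19:00.
Chen ∩ Ines ∩ Kira: 08:45-10:00, 11:45-14:00, 15:45-16:00, 17:45-19:00.
Chen ∩ Ines ∩ Kira ∩ Yosef: 08:45-10:00, 11:45-14:00, 15:45-16:00, 17:45-18:45.

08:45-10:00, 11:45-14:00, 15:45-16:00, 17:45-18:45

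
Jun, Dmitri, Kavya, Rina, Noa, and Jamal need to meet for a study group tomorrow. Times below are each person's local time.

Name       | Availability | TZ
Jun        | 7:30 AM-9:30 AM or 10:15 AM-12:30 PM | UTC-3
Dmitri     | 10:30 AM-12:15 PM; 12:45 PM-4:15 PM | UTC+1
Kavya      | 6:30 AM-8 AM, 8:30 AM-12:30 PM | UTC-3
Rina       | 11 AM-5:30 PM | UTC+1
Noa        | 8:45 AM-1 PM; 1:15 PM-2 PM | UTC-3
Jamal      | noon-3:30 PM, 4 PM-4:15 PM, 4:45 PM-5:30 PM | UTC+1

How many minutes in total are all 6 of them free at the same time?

135

Jun in UTC: 10:30-12:30, 13:15-15:30 (add 3h to convert from UTC-3).
Dmitri in UTC: 09:30-11:15, 11:45-15:15 (subtract 1h to convert from UTC+1).
Kavya in UTC: 09:30-11:00, 11:30-15:30 (add 3h to convert from UTC-3).
Rina in UTC: 10:00-16:30 (subtract 1h to convert from UTC+1).
Noa in UTC: 11:45-16:00, 16:15-17:00 (add 3h to convert from UTC-3).
Jamal in UTC: 11:00-14:30, 15:00-15:15, 15:45-16:30 (subtract 1h to convert from UTC+1).
Jun ∩ Dmitri: 10:30-11:15, 11:45-12:30, 13:15-15:15.
Jun ∩ Dmitri ∩ Kavya: 10:30-11:00, 11:45-12:30, 13:15-15:15.
Jun ∩ Dmitri ∩ Kavya ∩ Rina: 10:30-11:00, 11:45-12:30, 13:15-15:15.
Jun ∩ Dmitri ∩ Kavya ∩ Rina ∩ Noa: 11:45-12:30, 13:15-15:15.
Jun ∩ Dmitri ∩ Kavya ∩ Rina ∩ Noa ∩ Jamal: 11:45-12:30, 13:15-14:30, 15:00-15:15.
So the common availability across everyone is 11:45-12:30, 13:15-14:30, 15:00-15:15.
Summing the common windows: 45 + 75 + 15 = 135 minutes.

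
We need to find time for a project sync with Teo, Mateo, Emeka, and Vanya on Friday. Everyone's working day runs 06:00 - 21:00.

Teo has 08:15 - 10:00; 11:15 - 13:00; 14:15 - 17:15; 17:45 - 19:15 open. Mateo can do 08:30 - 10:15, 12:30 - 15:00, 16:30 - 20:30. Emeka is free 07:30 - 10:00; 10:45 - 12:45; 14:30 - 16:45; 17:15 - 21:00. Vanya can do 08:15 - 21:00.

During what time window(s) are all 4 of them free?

Teo ∩ Mateo: 08:30-10:00, 12:30-13:00, 14:15-15:00, 16:30-17:15, 17:45-19:15.
Teo ∩ Mateo ∩ Emeka: 08:30-10:00, 12:30-12:45, 14:30-15:00, 16:30-16:45, 17:45-19:15.
Teo ∩ Mateo ∩ Emeka ∩ Vanya: 08:30-10:00, 12:30-12:45, 14:30-15:00, 16:30-16:45, 17:45-19:15.

08:30-10:00, 12:30-12:45, 14:30-15:00, 16:30-16:45, 17:45-19:15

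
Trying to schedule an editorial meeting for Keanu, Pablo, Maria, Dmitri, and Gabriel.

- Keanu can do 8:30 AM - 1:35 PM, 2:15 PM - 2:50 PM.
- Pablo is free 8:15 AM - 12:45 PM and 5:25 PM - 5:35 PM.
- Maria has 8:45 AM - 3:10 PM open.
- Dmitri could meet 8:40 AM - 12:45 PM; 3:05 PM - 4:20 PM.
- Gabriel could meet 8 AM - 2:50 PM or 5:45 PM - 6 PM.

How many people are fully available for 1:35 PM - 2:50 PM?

Maria and Gabriel can make the full 13:35-14:50 slot — that's 2.

2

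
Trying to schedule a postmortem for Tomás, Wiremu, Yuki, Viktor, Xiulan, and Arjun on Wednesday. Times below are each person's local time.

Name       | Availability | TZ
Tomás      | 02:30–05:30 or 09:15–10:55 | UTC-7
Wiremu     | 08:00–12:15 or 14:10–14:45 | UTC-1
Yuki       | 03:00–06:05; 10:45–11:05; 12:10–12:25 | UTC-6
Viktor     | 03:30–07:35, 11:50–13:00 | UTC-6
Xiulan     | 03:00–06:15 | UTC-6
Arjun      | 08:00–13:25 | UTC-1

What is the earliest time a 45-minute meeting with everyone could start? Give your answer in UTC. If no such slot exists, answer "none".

09:30

Tomás in UTC: 09:30-12:30, 16:15-17:55 (add 7h to convert from UTC-7).
Wiremu in UTC: 09:00-13:15, 15:10-15:45 (add 1h to convert from UTC-1).
Yuki in UTC: 09:00-12:05, 16:45-17:05, 18:10-18:25 (add 6h to convert from UTC-6).
Viktor in UTC: 09:30-13:35, 17:50-19:00 (add 6h to convert from UTC-6).
Xiulan in UTC: 09:00-12:15 (add 6h to convert from UTC-6).
Arjun in UTC: 09:00-14:25 (add 1h to convert from UTC-1).
Tomás ∩ Wiremu: 09:30-12:30.
Tomás ∩ Wiremu ∩ Yuki: 09:30-12:05.
Tomás ∩ Wiremu ∩ Yuki ∩ Viktor: 09:30-12:05.
Tomás ∩ Wiremu ∩ Yuki ∩ Viktor ∩ Xiulan: 09:30-12:05.
Tomás ∩ Wiremu ∩ Yuki ∩ Viktor ∩ Xiulan ∩ Arjun: 09:30-12:05.
The first common window of at least 45 minutes is 09:30-12:05, so the earliest start is 09:30.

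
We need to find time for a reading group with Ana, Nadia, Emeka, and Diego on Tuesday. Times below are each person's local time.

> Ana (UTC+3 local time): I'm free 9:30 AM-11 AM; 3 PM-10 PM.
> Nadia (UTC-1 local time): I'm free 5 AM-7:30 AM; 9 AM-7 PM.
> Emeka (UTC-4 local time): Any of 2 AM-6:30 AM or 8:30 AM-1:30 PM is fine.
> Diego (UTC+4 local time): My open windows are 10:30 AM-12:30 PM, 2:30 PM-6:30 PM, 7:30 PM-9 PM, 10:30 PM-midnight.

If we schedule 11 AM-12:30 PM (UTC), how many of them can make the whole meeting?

Ana in UTC: 06:30-08:00, 12:00-19:00 (subtract 3h to convert from UTC+3).
Nadia in UTC: 06:00-08:30, 10:00-20:00 (add 1h to convert from UTC-1).
Emeka in UTC: 06:00-10:30, 12:30-17:30 (add 4h to convert from UTC-4).
Diego in UTC: 06:30-08:30, 10:30-14:30, 15:30-17:00, 18:30-20:00 (subtract 4h to convert from UTC+4).
Nadia and Diego can make the full 11:00-12:30 slot — that's 2.

2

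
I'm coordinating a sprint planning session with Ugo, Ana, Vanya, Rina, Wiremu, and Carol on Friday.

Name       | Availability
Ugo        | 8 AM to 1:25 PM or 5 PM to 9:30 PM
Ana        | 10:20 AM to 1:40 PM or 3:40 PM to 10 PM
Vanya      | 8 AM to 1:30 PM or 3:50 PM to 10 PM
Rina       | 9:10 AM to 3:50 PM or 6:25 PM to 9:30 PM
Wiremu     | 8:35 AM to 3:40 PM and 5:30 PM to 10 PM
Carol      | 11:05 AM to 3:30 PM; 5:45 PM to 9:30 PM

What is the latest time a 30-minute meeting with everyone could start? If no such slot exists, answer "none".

Ugo ∩ Ana: 10:20-13:25, 17:00-21:30.
Ugo ∩ Ana ∩ Vanya: 10:20-13:25, 17:00-21:30.
Ugo ∩ Ana ∩ Vanya ∩ Rina: 10:20-13:25, 18:25-21:30.
Ugo ∩ Ana ∩ Vanya ∩ Rina ∩ Wiremu: 10:20-13:25, 18:25-21:30.
Ugo ∩ Ana ∩ Vanya ∩ Rina ∩ Wiremu ∩ Carol: 11:05-13:25, 18:25-21:30.
So the common availability across everyone is 11:05-13:25, 18:25-21:30.
The last common window of at least 30 minutes is 18:25-21:30; a 30-minute meeting can start as late as 21:00 and still end by 21:30.

21:00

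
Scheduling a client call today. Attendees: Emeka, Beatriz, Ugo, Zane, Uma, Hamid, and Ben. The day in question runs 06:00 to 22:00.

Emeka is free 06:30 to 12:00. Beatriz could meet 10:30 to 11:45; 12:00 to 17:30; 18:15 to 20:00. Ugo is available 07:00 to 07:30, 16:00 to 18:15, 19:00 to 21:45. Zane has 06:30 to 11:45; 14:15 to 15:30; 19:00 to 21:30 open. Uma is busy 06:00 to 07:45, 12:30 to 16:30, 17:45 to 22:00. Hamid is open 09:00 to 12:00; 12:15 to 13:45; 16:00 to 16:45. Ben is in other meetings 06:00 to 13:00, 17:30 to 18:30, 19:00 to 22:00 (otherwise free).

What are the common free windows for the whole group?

Emeka free: 06:30-12:00.
Beatriz free: 10:30-11:45, 12:00-17:30, 18:15-20:00.
Ugo free: 07:00-07:30, 16:00-18:15, 19:00-21:45.
Zane free: 06:30-11:45, 14:15-15:30, 19:00-21:30.
Uma free: 07:45-12:30, 16:30-17:45 (invert busy blocks within the working day).
Hamid free: 09:00-12:00, 12:15-13:45, 16:00-16:45.
Ben free: 13:00-17:30, 18:30-19:00 (invert busy blocks within the working day).
Emeka ∩ Beatriz: 10:30-11:45.
Emeka ∩ Beatriz ∩ Ugo: ∅.
Emeka ∩ Beatriz ∩ Ugo ∩ Zane: ∅.
Emeka ∩ Beatriz ∩ Ugo ∩ Zane ∩ Uma: ∅.
Emeka ∩ Beatriz ∩ Ugo ∩ Zane ∩ Uma ∩ Hamid: ∅.
Emeka ∩ Beatriz ∩ Ugo ∩ Zane ∩ Uma ∩ Hamid ∩ Ben: ∅.
There is no time when everyone is free.

none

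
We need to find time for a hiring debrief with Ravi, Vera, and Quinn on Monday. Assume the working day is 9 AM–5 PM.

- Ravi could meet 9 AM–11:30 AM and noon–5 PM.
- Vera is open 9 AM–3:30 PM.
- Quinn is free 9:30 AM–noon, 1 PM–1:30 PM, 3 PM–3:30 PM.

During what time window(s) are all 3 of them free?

09:30-11:30, 13:00-13:30, 15:00-15:30

Ravi ∩ Vera: 09:00-11:30, 12:00-15:30.
Ravi ∩ Vera ∩ Quinn: 09:30-11:30, 13:00-13:30, 15:00-15:30.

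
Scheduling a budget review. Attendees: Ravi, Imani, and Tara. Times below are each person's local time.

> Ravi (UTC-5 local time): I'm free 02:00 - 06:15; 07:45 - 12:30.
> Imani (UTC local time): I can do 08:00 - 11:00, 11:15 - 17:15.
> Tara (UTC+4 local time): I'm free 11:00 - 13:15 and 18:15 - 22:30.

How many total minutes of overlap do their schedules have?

Ravi in UTC: 07:00-11:15, 12:45-17:30 (add 5h to convert from UTC-5).
Imani in UTC: 08:00-11:00, 11:15-17:15.
Tara in UTC: 07:00-09:15, 14:15-18:30 (subtract 4h to convert from UTC+4).
Ravi ∩ Imani: 08:00-11:00, 12:45-17:15.
Ravi ∩ Imani ∩ Tara: 08:00-09:15, 14:15-17:15.
Summing the common windows: 75 + 180 = 255 minutes.

255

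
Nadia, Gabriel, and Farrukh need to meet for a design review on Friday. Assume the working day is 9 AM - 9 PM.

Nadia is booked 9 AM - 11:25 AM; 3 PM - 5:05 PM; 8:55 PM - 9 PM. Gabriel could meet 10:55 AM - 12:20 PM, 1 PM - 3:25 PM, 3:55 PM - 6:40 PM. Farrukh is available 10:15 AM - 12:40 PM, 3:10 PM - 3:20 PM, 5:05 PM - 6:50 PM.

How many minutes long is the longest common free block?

95

Nadia free: 11:25-15:00, 17:05-20:55 (invert busy blocks within the working day).
Gabriel free: 10:55-12:20, 13:00-15:25, 15:55-18:40.
Farrukh free: 10:15-12:40, 15:10-15:20, 17:05-18:50.
Nadia ∩ Gabriel: 11:25-12:20, 13:00-15:00, 17:05-18:40.
Nadia ∩ Gabriel ∩ Farrukh: 11:25-12:20, 17:05-18:40.
So the common availability across everyone is 11:25-12:20, 17:05-18:40.
The longest is 17:05-18:40 at 95 minutes.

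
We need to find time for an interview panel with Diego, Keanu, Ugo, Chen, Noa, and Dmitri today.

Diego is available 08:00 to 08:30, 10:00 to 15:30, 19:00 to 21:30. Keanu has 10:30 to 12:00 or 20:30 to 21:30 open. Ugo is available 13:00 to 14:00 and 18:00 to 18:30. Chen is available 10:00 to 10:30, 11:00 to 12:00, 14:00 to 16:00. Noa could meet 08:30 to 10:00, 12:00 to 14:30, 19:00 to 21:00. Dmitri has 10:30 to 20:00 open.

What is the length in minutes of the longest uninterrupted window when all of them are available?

0

Diego ∩ Keanu: 10:30-12:00, 20:30-21:30.
Diego ∩ Keanu ∩ Ugo: ∅.
Diego ∩ Keanu ∩ Ugo ∩ Chen: ∅.
Diego ∩ Keanu ∩ Ugo ∩ Chen ∩ Noa: ∅.
Diego ∩ Keanu ∩ Ugo ∩ Chen ∩ Noa ∩ Dmitri: ∅.
There is no time when everyone is free.
No common window exists, so the longest block is 0 minutes.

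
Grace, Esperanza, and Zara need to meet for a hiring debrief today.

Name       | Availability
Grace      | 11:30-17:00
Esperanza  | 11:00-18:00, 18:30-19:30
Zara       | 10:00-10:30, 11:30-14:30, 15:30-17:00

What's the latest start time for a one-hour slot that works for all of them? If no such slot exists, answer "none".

16:00

Grace ∩ Esperanza: 11:30-17:00.
Grace ∩ Esperanza ∩ Zara: 11:30-14:30, 15:30-17:00.
The last common window of at least 60 minutes is 15:30-17:00; a 60-minute meeting can start as late as 16:00 and still end by 17:00.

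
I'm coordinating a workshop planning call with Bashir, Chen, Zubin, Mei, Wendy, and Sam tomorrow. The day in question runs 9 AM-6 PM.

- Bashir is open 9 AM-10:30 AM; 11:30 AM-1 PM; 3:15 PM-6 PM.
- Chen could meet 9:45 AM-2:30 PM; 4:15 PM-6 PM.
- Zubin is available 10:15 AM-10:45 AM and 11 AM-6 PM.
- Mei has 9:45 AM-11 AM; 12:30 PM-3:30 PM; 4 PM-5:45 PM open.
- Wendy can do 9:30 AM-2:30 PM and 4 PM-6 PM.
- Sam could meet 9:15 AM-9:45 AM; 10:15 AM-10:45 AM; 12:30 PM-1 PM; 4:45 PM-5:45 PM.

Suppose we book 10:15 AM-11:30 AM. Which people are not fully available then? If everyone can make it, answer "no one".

Bashir: not fully free for 10:15-11:30. Chen: free for 10:15-11:30. Zubin: not fully free for 10:15-11:30. Mei: not fully free for 10:15-11:30. Wendy: free for 10:15-11:30. Sam: not fully free for 10:15-11:30.

Bashir, Mei, Sam, Zubin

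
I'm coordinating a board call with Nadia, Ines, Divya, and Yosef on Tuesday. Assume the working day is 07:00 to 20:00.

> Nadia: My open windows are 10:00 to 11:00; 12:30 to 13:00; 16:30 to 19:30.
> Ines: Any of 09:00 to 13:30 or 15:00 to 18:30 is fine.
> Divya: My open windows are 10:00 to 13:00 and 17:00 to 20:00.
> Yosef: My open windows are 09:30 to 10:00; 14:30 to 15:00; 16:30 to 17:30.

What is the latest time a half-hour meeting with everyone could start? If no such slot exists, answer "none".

17:00

Nadia ∩ Ines: 10:00-11:00, 12:30-13:00, 16:30-18:30.
Nadia ∩ Ines ∩ Divya: 10:00-11:00, 12:30-13:00, 17:00-18:30.
Nadia ∩ Ines ∩ Divya ∩ Yosef: 17:00-17:30.
The last common window of at least 30 minutes is 17:00-17:30; a 30-minute meeting can start as late as 17:00 and still end by 17:30.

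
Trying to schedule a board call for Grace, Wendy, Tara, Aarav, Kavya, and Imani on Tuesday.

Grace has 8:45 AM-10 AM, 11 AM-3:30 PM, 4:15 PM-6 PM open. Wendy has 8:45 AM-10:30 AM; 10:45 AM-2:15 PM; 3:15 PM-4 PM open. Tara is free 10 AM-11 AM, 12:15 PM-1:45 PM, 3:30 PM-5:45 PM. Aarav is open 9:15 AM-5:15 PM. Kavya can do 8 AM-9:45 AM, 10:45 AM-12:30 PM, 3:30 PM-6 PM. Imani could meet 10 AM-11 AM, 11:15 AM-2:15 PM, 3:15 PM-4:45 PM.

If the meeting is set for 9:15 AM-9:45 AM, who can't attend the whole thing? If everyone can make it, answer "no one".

Imani, Tara

Grace: free for 09:15-09:45. Wendy: free for 09:15-09:45. Tara: not fully free for 09:15-09:45. Aarav: free for 09:15-09:45. Kavya: free for 09:15-09:45. Imani: not fully free for 09:15-09:45.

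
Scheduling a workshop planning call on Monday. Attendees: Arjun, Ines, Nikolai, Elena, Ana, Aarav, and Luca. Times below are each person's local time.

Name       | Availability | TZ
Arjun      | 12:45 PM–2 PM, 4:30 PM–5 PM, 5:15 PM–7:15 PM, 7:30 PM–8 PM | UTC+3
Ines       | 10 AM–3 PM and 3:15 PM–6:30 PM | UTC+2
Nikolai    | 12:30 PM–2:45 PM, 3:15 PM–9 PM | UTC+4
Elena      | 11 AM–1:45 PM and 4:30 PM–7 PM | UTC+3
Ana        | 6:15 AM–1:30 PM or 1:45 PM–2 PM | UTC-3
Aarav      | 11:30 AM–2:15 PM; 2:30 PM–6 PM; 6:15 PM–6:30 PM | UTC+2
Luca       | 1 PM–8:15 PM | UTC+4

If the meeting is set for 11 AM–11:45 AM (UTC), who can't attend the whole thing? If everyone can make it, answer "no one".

Arjun in UTC: 09:45-11:00, 13:30-14:00, 14:15-16:15, 16:30-17:00 (subtract 3h to convert from UTC+3).
Ines in UTC: 08:00-13:00, 13:15-16:30 (subtract 2h to convert from UTC+2).
Nikolai in UTC: 08:30-10:45, 11:15-17:00 (subtract 4h to convert from UTC+4).
Elena in UTC: 08:00-10:45, 13:30-16:00 (subtract 3h to convert from UTC+3).
Ana in UTC: 09:15-16:30, 16:45-17:00 (add 3h to convert from UTC-3).
Aarav in UTC: 09:30-12:15, 12:30-16:00, 16:15-16:30 (subtract 2h to convert from UTC+2).
Luca in UTC: 09:00-16:15 (subtract 4h to convert from UTC+4).
Arjun: not fully free for 11:00-11:45. Ines: free for 11:00-11:45. Nikolai: not fully free for 11:00-11:45. Elena: not fully free for 11:00-11:45. Ana: free for 11:00-11:45. Aarav: free for 11:00-11:45. Luca: free for 11:00-11:45.

Arjun, Elena, Nikolai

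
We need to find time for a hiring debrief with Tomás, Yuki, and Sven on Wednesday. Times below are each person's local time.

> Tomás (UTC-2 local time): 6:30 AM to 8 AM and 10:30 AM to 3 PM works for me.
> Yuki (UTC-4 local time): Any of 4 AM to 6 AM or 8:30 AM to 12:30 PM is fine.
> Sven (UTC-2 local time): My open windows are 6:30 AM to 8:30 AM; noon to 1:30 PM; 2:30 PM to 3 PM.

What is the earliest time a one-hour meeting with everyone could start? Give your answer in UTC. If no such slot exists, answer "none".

Tomás in UTC: 08:30-10:00, 12:30-17:00 (add 2h to convert from UTC-2).
Yuki in UTC: 08:00-10:00, 12:30-16:30 (add 4h to convert from UTC-4).
Sven in UTC: 08:30-10:30, 14:00-15:30, 16:30-17:00 (add 2h to convert from UTC-2).
Tomás ∩ Yuki: 08:30-10:00, 12:30-16:30.
Tomás ∩ Yuki ∩ Sven: 08:30-10:00, 14:00-15:30.
The first common window of at least 60 minutes is 08:30-10:00, so the earliest start is 08:30.

08:30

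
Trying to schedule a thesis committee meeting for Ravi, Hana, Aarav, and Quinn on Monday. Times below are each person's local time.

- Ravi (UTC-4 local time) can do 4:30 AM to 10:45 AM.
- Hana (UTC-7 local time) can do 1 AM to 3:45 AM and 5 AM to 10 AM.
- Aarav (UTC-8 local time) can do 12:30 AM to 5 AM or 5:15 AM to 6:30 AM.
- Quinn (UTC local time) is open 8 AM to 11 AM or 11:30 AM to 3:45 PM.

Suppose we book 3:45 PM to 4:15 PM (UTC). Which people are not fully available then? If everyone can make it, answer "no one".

Ravi in UTC: 08:30-14:45 (add 4h to convert from UTC-4).
Hana in UTC: 08:00-10:45, 12:00-17:00 (add 7h to convert from UTC-7).
Aarav in UTC: 08:30-13:00, 13:15-14:30 (add 8h to convert from UTC-8).
Quinn in UTC: 08:00-11:00, 11:30-15:45.
Ravi: not fully free for 15:45-16:15. Hana: free for 15:45-16:15. Aarav: not fully free for 15:45-16:15. Quinn: not fully free for 15:45-16:15.

Aarav, Quinn, Ravi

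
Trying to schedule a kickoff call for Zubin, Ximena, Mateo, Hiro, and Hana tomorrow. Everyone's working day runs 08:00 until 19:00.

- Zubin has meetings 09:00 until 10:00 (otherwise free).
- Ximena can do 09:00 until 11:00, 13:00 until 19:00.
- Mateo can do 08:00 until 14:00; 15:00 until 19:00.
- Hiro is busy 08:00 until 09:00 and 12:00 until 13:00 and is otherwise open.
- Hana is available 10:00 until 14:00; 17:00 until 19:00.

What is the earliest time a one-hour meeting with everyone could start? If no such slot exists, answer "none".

Zubin free: 08:00-09:00, 10:00-19:00 (invert busy blocks within the working day).
Ximena free: 09:00-11:00, 13:00-19:00.
Mateo free: 08:00-14:00, 15:00-19:00.
Hiro free: 09:00-12:00, 13:00-19:00 (invert busy blocks within the working day).
Hana free: 10:00-14:00, 17:00-19:00.
Zubin ∩ Ximena: 10:00-11:00, 13:00-19:00.
Zubin ∩ Ximena ∩ Mateo: 10:00-11:00, 13:00-14:00, 15:00-19:00.
Zubin ∩ Ximena ∩ Mateo ∩ Hiro: 10:00-11:00, 13:00-14:00, 15:00-19:00.
Zubin ∩ Ximena ∩ Mateo ∩ Hiro ∩ Hana: 10:00-11:00, 13:00-14:00, 17:00-19:00.
The first common window of at least 60 minutes is 10:00-11:00, so the earliest start is 10:00.

10:00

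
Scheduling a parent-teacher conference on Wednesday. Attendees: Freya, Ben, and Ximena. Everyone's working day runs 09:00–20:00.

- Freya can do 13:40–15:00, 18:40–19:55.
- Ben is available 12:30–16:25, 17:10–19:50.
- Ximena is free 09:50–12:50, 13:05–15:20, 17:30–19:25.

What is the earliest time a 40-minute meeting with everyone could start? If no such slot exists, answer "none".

13:40

Freya ∩ Ben: 13:40-15:00, 18:40-19:50.
Freya ∩ Ben ∩ Ximena: 13:40-15:00, 18:40-19:25.
Those are the intersection windows.
The first common window of at least 40 minutes is 13:40-15:00, so the earliest start is 13:40.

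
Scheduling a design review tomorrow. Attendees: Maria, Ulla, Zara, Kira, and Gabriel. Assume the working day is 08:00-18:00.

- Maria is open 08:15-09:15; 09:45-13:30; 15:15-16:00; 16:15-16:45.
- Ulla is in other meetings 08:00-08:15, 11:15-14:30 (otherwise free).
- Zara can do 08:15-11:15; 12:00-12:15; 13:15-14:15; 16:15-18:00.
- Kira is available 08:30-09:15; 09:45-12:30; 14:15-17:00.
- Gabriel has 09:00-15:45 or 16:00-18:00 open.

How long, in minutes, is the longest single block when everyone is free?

90

Maria free: 08:15-09:15, 09:45-13:30, 15:15-16:00, 16:15-16:45.
Ulla free: 08:15-11:15, 14:30-18:00 (invert busy blocks within the working day).
Zara free: 08:15-11:15, 12:00-12:15, 13:15-14:15, 16:15-18:00.
Kira free: 08:30-09:15, 09:45-12:30, 14:15-17:00.
Gabriel free: 09:00-15:45, 16:00-18:00.
Maria ∩ Ulla: 08:15-09:15, 09:45-11:15, 15:15-16:00, 16:15-16:45.
Maria ∩ Ulla ∩ Zara: 08:15-09:15, 09:45-11:15, 16:15-16:45.
Maria ∩ Ulla ∩ Zara ∩ Kira: 08:30-09:15, 09:45-11:15, 16:15-16:45.
Maria ∩ Ulla ∩ Zara ∩ Kira ∩ Gabriel: 09:00-09:15, 09:45-11:15, 16:15-16:45.
The longest is 09:45-11:15 at 90 minutes.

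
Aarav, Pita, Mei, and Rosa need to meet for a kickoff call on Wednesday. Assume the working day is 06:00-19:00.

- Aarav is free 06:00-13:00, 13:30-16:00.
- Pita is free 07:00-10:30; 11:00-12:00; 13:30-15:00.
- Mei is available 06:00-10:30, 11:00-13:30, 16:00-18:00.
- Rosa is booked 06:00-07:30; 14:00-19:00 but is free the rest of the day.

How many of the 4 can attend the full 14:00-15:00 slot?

Aarav free: 06:00-13:00, 13:30-16:00.
Pita free: 07:00-10:30, 11:00-12:00, 13:30-15:00.
Mei free: 06:00-10:30, 11:00-13:30, 16:00-18:00.
Rosa free: 07:30-14:00 (invert busy blocks within the working day).
Aarav and Pita can make the full 14:00-15:00 slot — that's 2.

2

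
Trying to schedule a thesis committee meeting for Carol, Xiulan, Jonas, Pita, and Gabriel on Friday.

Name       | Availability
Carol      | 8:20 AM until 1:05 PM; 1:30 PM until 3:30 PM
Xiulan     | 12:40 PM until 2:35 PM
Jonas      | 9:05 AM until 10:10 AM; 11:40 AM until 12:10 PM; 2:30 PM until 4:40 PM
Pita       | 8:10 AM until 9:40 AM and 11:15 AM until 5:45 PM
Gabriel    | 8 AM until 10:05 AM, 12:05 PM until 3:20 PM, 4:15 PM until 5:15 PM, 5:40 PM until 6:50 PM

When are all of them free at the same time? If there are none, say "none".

Carol ∩ Xiulan: 12:40-13:05, 13:30-14:35.
Carol ∩ Xiulan ∩ Jonas: 14:30-14:35.
Carol ∩ Xiulan ∩ Jonas ∩ Pita: 14:30-14:35.
Carol ∩ Xiulan ∩ Jonas ∩ Pita ∩ Gabriel: 14:30-14:35.

14:30-14:35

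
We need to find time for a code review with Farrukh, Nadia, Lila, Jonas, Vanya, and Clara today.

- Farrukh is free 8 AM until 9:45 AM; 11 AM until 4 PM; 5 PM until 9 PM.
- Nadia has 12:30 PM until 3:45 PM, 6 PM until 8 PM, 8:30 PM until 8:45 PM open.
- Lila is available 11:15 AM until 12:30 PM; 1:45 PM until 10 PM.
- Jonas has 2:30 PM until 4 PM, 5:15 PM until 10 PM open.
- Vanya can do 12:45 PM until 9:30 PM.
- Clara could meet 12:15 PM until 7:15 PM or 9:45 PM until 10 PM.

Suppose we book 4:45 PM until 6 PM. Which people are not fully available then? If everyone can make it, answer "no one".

Farrukh: not fully free for 16:45-18:00. Nadia: not fully free for 16:45-18:00. Lila: free for 16:45-18:00. Jonas: not fully free for 16:45-18:00. Vanya: free for 16:45-18:00. Clara: free for 16:45-18:00.

Farrukh, Jonas, Nadia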